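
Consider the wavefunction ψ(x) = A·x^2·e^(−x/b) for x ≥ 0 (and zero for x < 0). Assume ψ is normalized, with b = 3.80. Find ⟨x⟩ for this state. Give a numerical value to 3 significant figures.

The expectation value is the |ψ|²-weighted average of x: ∫ x|ψ|² dx.
The ratio of the moment integral to the normalization integral gives ⟨x⟩ = 5·b/2.
With b = 3.80, ⟨x⟩ = 9.500.

⟨x⟩ ≈ 9.50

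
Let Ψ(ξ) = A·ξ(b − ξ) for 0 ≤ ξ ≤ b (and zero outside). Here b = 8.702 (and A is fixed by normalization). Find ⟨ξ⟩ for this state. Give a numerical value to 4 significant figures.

⟨ξ⟩ = ∫ ξ |Ψ|² dξ over the full domain.
Expanding the polynomial and integrating term by term, the ratio of the moment integral to the normalization integral gives ⟨ξ⟩ = b/2.
Putting b = 8.702 gives 4.3510.

⟨ξ⟩ ≈ 4.351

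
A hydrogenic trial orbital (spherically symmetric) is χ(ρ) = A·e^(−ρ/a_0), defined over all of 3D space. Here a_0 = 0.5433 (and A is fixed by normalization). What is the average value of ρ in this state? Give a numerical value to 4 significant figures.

The expectation value is the |χ|²-weighted average of ρ: ∫ ρ|χ|² 4πρ² dρ.
The ratio of the moment integral to the normalization integral gives ⟨ρ⟩ = 3·a_0/2.
With a_0 = 0.5433, ⟨ρ⟩ = 0.81495.

⟨ρ⟩ ≈ 0.8150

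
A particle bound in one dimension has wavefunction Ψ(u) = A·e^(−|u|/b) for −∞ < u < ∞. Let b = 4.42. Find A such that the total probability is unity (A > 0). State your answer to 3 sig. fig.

A ≈ 0.476

We need A² ∫|f|² du = 1, taking the integral from −∞ to ∞.
Using ∫₀^∞ uⁿ e^(−αu) du = n!/αⁿ⁺¹, with Ψ = A·e^(−|u|/b), the integral evaluates to A²·[b].
So A² = (b)^(−1).
Substituting b = 4.42 gives A² = 0.2262, so A = 0.4757.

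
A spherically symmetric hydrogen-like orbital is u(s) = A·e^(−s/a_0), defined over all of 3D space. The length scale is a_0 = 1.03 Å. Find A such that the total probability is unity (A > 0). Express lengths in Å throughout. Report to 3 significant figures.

A ≈ 0.540 Å^(-3/2)

Require ∫ |u|² 4πs² ds = 1 over the whole domain.
The angular integral contributes 4π, leaving ∫₀^∞ s²|u|² ds.
Recall ∫₀^∞ s^m e^(−s/β) ds = m!·β^(m+1), ∫|u|² 4πs² ds = A²·(π·a_0^3).
So A² = (π·a_0^3)^(−1).
With a_0 = 1.03: A² = 0.2913 and A = 0.5397.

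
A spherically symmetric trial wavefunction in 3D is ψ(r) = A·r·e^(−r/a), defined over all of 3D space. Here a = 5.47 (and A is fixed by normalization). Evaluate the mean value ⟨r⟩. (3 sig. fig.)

⟨r⟩ = ∫ r |ψ|² 4πr² dr over the full domain.
Using ∫₀^∞ rⁿ e^(−αr) dr = n!/αⁿ⁺¹, since the A² factors cancel between numerator and denominator, ⟨r⟩ = 5·a/2.
With a = 5.47, ⟨r⟩ = 13.68.

⟨r⟩ ≈ 13.7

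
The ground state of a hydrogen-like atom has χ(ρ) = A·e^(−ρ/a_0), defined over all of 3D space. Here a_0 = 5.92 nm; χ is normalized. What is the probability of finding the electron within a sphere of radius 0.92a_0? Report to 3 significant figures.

P = ∫ |χ|² 4πρ² dρ over ρ ≤ 0.92a_0.
A² is fixed by ∫₀^∞ 4πρ²|χ|² dρ = 1, i.e. A² = (π·a_0^3)^(−1).
Let u = ρ/a_0; then A², 4π and the length scale all cancel, so P = ∫_{0}^{0.92} u^2·e^(-2·u) du ÷ ∫_{0}^{∞} u^2·e^(-2·u) du.
Using ∫ u^2·e^(-2·u) du = -(2·u^2 + 2·u + 1)·e^(-2·u)/4, the numerator is 1/4 - 2833·e^(-46/25)/2500 and the denominator is 1/4.
This evaluates to P = 0.2801.

P ≈ 0.280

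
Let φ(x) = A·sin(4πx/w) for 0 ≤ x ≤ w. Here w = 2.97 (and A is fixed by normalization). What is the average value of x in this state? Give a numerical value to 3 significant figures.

By definition ⟨x⟩ = ∫ x |φ(x)|² dx.
With ∫₀^w sin²(nπx/w) dx = w/2, the ratio of the moment integral to the normalization integral gives ⟨x⟩ = w/2.
Putting w = 2.97 gives 1.485.

⟨x⟩ ≈ 1.49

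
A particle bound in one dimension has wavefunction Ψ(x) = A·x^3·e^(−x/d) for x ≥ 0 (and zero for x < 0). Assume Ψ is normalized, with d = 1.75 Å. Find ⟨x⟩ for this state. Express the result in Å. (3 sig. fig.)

⟨x⟩ ≈ 6.13 Å

⟨x⟩ = ∫ x |Ψ|² dx over the full domain.
Since the A² factors cancel between numerator and denominator, ⟨x⟩ = 7·d/2.
Putting d = 1.75 gives 6.125.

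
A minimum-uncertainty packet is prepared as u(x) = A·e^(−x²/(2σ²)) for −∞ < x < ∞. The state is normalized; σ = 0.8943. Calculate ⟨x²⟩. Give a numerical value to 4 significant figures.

⟨x^2⟩ ≈ 0.3999

The expectation value is the |u|²-weighted average of x^2: ∫ x^2|u|² dx.
Using the Gaussian integral ∫_{−∞}^{∞} e^(−αx²) dx = √(π/α), the ratio of the moment integral to the normalization integral gives ⟨x²⟩ = σ^2/2.
Putting σ = 0.8943 gives 0.39989.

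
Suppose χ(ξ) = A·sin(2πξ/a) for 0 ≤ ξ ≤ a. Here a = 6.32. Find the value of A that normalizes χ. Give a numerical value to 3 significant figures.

A ≈ 0.563

Normalization requires ∫|χ|² dξ = 1, integrated from 0 to a.
Using sin²θ = (1 − cos 2θ)/2, the integral (without the A² prefactor) comes out to a/2.
Setting this equal to 1 gives A² = 1/(a/2).
Substituting a = 6.32 gives A² = 0.3165, so A = 0.5625.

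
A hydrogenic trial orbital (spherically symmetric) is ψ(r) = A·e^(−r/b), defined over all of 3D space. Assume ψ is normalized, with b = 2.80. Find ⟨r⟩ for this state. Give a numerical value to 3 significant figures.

By definition ⟨r⟩ = ∫ r |ψ(r)|² 4πr² dr.
Evaluating both integrals, ⟨r⟩ = 3·b/2.
With b = 2.80, ⟨r⟩ = 4.200.

⟨r⟩ ≈ 4.20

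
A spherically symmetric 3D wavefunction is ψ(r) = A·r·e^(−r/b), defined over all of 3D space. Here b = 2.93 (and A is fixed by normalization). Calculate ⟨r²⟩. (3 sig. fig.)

The expectation value is the |ψ|²-weighted average of r^2: ∫ r^2|ψ|² 4πr² dr.
Using ∫₀^∞ rⁿ e^(−αr) dr = n!/αⁿ⁺¹, evaluating both integrals, ⟨r²⟩ = 15·b^2/2.
With b = 2.93, ⟨r^2⟩ = 64.39.

⟨r^2⟩ ≈ 64.4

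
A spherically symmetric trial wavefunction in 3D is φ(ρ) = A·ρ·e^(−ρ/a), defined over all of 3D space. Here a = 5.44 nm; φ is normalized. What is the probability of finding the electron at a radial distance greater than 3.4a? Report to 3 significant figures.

P = ∫ |φ|² 4πρ² dρ over ρ > 3.4a.
The full normalization integral is A²·[3·π·a^5] = 1, fixing A².
Substituting u = ρ/a, A², 4π and the length scale all cancel in the ratio: P = ∫_{3.4}^{∞} u^4·e^(-2·u) du / ∫_{0}^{∞} u^4·e^(-2·u) du.
With ∫ u^4·e^(-2·u) du = -(u^4/2 + u^3 + 3·u^2/2 + 3·u/2 + 3/4)·e^(-2·u) + C, the region integral is ≈ 0.14402 and the full one is 3/4.
This evaluates to P = 0.1920.

P ≈ 0.192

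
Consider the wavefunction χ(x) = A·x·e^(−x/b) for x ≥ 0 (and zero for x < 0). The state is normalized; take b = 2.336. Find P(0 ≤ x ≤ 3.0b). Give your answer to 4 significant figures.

P ≈ 0.9380

|χ|² is the probability density, so P = ∫_{0}^{3.0b} |χ|² dx.
Since A² = 1/(b^3/4), this is the region integral divided by the full normalization integral.
In terms of u = x/b (A² and the length scale cancel between numerator and denominator), P = [∫_{0}^{3.0} u^2·e^(-2·u) du] / [∫_{0}^{∞} u^2·e^(-2·u) du].
Using ∫ u^2·e^(-2·u) du = -(2·u^2 + 2·u + 1)·e^(-2·u)/4, the numerator is 1/4 - 25·e^(-6)/4 and the denominator is 1/4.
Evaluating gives P = 0.93803.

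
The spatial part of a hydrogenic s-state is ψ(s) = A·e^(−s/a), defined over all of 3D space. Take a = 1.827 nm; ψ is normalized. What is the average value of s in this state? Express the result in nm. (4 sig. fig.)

⟨s⟩ ≈ 2.741 nm

By definition ⟨s⟩ = ∫ s |ψ(s)|² 4πs² ds.
Using ∫₀^∞ sⁿ e^(−αs) ds = n!/αⁿ⁺¹, evaluating both integrals, ⟨s⟩ = 3·a/2.
With a = 1.827, ⟨s⟩ = 2.7405.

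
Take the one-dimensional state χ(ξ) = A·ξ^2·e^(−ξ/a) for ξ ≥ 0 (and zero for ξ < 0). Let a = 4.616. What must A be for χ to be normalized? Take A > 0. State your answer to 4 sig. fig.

The normalization condition is ∫|χ|² dξ = 1 from 0 to ∞.
With ∫₀^∞ ξ^4 e^(−αξ) dξ = 4!/α^5, ∫|χ|² dξ = A²·(3·a^5/4).
So A² = (3·a^5/4)^(−1).
With a = 4.616: A² = 0.00063622 and A = 0.025223.

A ≈ 0.02522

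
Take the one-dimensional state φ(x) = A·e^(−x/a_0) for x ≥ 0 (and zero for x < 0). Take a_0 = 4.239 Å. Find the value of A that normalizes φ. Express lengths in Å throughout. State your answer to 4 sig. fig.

The normalization condition is ∫|φ|² dx = 1 from 0 to ∞.
Using ∫₀^∞ xⁿ e^(−αx) dx = n!/αⁿ⁺¹, carrying out the integral gives A² · a_0/2.
Setting this equal to 1 gives A² = 1/(a_0/2).
Plugging in a_0 = 4.239 yields A = 0.68688.

A ≈ 0.6869 Å^(-1/2)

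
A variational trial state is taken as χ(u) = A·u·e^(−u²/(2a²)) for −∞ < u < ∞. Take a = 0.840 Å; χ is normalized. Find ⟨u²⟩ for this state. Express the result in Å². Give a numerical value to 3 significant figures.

⟨u^2⟩ ≈ 1.06 Å^2

The expectation value is the |χ|²-weighted average of u^2: ∫ u^2|χ|² du.
Evaluating both integrals, ⟨u²⟩ = 3·a^2/2.
With a = 0.840, ⟨u^2⟩ = 1.058.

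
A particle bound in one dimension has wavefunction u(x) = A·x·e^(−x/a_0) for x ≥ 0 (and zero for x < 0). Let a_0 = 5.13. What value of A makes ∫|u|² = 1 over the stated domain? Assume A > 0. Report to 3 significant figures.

We need A² ∫|f|² dx = 1, taking the integral from 0 to ∞.
Recall ∫₀^∞ x^m e^(−x/β) dx = m!·β^(m+1), carrying out the integral gives A² · a_0^3/4.
Setting this equal to 1 gives A² = 1/(a_0^3/4).
Plugging in a_0 = 5.13 yields A = 0.1721.

A ≈ 0.172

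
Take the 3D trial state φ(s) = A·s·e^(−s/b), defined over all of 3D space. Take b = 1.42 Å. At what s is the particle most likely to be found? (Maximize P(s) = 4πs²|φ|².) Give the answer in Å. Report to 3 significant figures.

Differentiate P(s) = 4πs²|φ|² with respect to s and set to zero.
Solving yields s = 2·b.
With b = 1.42, the most probable radial distance is 2.840 Å.

s ≈ 2.84 Å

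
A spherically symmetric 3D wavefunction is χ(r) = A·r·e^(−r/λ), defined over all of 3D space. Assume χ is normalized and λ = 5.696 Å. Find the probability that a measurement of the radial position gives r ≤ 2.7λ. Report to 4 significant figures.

P = ∫ |χ|² 4πr² dr over r ≤ 2.7λ.
Normalization gives A² = 1/(3·π·λ^5).
In terms of u = r/λ (A², 4π and the length scale all cancel between numerator and denominator), P = [∫_{0}^{2.7} u^4·e^(-2·u) du] / [∫_{0}^{∞} u^4·e^(-2·u) du].
With ∫ u^4·e^(-2·u) du = -(u^4/2 + u^3 + 3·u^2/2 + 3·u/2 + 3/4)·e^(-2·u) + C, the region integral is ≈ 0.470017 and the full one is 3/4.
The region integral divided by the full integral gives P = 0.62669.

P ≈ 0.6267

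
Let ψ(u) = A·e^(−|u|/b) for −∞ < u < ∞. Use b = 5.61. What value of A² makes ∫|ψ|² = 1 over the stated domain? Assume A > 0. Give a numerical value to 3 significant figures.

Normalization requires ∫|ψ|² du = 1, integrated from −∞ to ∞.
With ψ = A·e^(−|u|/b), the integral evaluates to A²·[b].
Substituting b = 5.61 gives A² = 0.1783, so A = 0.4222.

A^2 ≈ 0.178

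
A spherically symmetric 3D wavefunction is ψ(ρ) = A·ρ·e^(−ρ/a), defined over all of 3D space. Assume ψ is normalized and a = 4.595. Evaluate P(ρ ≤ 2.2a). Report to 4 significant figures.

P = ∫ |ψ|² 4πρ² dρ over ρ ≤ 2.2a.
A² is fixed by ∫₀^∞ 4πρ²|ψ|² dρ = 1, i.e. A² = (3·π·a^5)^(−1).
Substituting u = ρ/a, A², 4π and the length scale all cancel in the ratio: P = ∫_{0}^{2.2} u^4·e^(-2·u) du / ∫_{0}^{∞} u^4·e^(-2·u) du.
Using ∫ u^4·e^(-2·u) du = -(u^4/2 + u^3 + 3·u^2/2 + 3·u/2 + 3/4)·e^(-2·u), the numerator is ≈ 0.336612 and the denominator is 3/4.
Taking the ratio yields P = 0.44882.

P ≈ 0.4488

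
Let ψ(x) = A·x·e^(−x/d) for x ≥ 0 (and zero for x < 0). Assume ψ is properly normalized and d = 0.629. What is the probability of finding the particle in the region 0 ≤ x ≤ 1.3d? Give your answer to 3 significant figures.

P ≈ 0.482

The probability is P = ∫ |ψ|² dx over [0, 1.3d].
The normalization integral ∫|ψ|²dx over the whole domain equals d^3/4·A², and A² cancels in the ratio.
Let u = x/d; then A² and the length scale cancel, so P = ∫_{0}^{1.3} u^2·e^(-2·u) du ÷ ∫_{0}^{∞} u^2·e^(-2·u) du.
With ∫ u^2·e^(-2·u) du = -(2·u^2 + 2·u + 1)·e^(-2·u)/4 + C, the region integral is 1/4 - 349·e^(-13/5)/200 and the full one is 1/4.
Taking the ratio, P = 0.4816.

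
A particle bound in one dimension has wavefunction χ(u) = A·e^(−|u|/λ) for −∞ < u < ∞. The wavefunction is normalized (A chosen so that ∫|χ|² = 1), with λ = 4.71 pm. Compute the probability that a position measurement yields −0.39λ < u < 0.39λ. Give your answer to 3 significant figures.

|χ|² is the probability density, so P = ∫_{−0.39λ}^{0.39λ} |χ|² du.
With A² fixed by ∫|χ|² = 1, i.e. A² = (λ)^(−1), substitute and integrate.
By symmetry take twice the u ≥ 0 contribution in numerator and denominator; the 2's cancel. Substituting t = u/λ, A² and the length scale cancel in the ratio: P = ∫_{0}^{0.39} e^(-2·t) dt / ∫_{0}^{∞} e^(-2·t) dt.
With ∫ e^(-2·t) dt = -e^(-2·t)/2 + C, the region integral is 1/2 - e^(-39/50)/2 and the full one is 1/2.
Evaluating gives P = 0.5416.

P ≈ 0.542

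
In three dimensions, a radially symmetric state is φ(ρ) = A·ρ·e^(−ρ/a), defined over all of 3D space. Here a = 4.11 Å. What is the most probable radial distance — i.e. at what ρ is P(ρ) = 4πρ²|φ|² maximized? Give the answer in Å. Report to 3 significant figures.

The maximum of P(ρ) = 4πρ²|φ|² occurs where its derivative vanishes.
Solving yields ρ = 2·a.
With a = 4.11, the most probable radial distance is 8.220 Å.

ρ ≈ 8.22 Å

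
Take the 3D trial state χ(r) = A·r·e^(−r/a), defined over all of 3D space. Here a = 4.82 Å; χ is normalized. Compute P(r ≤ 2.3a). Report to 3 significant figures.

P = ∫ |χ|² 4πr² dr over r ≤ 2.3a.
A² is fixed by ∫₀^∞ 4πr²|χ|² dr = 1, i.e. A² = (3·π·a^5)^(−1).
Substituting u = r/a, A², 4π and the length scale all cancel in the ratio: P = ∫_{0}^{2.3} u^4·e^(-2·u) du / ∫_{0}^{∞} u^4·e^(-2·u) du.
Using ∫ u^4·e^(-2·u) du = -(u^4/2 + u^3 + 3·u^2/2 + 3·u/2 + 3/4)·e^(-2·u), the numerator is ≈ 0.36507 and the denominator is 3/4.
The region integral divided by the full integral gives P = 0.4868.

P ≈ 0.487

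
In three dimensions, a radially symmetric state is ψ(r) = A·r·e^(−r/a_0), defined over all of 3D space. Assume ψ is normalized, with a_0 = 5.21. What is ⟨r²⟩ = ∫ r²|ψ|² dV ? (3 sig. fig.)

⟨r^2⟩ ≈ 204

⟨r²⟩ = ∫ r^2 |ψ|² 4πr² dr over the full domain.
With ∫₀^∞ r^6 e^(−αr) dr = 6!/α^7, the ratio of the moment integral to the normalization integral gives ⟨r²⟩ = 15·a_0^2/2.
With a_0 = 5.21, ⟨r^2⟩ = 203.6.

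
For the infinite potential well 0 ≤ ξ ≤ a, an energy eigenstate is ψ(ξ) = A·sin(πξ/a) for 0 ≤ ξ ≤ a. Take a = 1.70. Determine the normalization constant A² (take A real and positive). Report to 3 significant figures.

A^2 ≈ 1.18

Require ∫ |ψ|² dξ = 1 over the whole domain.
Carrying out the integral gives A² · a/2.
So A² = (a/2)^(−1).
Substituting a = 1.70 gives A² = 1.176, so A = 1.085.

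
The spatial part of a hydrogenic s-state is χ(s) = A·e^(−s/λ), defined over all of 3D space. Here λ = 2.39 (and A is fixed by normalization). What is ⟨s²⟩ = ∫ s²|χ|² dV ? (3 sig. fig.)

The expectation value is the |χ|²-weighted average of s^2: ∫ s^2|χ|² 4πs² ds.
The ratio of the moment integral to the normalization integral gives ⟨s²⟩ = 3·λ^2.
Putting λ = 2.39 gives 17.14.

⟨s^2⟩ ≈ 17.1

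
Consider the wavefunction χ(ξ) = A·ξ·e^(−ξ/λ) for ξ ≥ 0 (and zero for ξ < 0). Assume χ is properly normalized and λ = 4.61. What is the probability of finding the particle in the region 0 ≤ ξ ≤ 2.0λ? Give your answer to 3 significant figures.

P ≈ 0.762

|χ|² is the probability density, so P = ∫_{0}^{2.0λ} |χ|² dξ.
With A² fixed by ∫|χ|² = 1, i.e. A² = (λ^3/4)^(−1), substitute and integrate.
In terms of u = ξ/λ (A² and the length scale cancel between numerator and denominator), P = [∫_{0}^{2.0} u^2·e^(-2·u) du] / [∫_{0}^{∞} u^2·e^(-2·u) du].
An antiderivative of u^2·e^(-2·u) is -(2·u^2 + 2·u + 1)·e^(-2·u)/4; evaluating from 0 to 2.0 gives 1/4 - 13·e^(-4)/4, while the full integral is 1/4.
Evaluating gives P = 0.7619.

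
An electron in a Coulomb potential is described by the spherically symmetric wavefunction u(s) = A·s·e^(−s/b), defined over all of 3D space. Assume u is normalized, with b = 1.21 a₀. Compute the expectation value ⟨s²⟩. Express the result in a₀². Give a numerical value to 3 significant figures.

The expectation value is the |u|²-weighted average of s^2: ∫ s^2|u|² 4πs² ds.
Recall ∫₀^∞ s^m e^(−s/β) ds = m!·β^(m+1), since the A² factors cancel between numerator and denominator, ⟨s²⟩ = 15·b^2/2.
With b = 1.21, ⟨s^2⟩ = 10.98.

⟨s^2⟩ ≈ 11.0 a₀^2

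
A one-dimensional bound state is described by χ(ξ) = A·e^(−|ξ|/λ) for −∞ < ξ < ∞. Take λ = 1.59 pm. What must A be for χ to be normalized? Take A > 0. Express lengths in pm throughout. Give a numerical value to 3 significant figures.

A ≈ 0.793 pm^(-1/2)

Normalization requires ∫|χ|² dξ = 1, integrated from −∞ to ∞.
The integral (without the A² prefactor) comes out to λ.
Hence A² = 1/[λ].
With λ = 1.59: A² = 0.6289 and A = 0.7931.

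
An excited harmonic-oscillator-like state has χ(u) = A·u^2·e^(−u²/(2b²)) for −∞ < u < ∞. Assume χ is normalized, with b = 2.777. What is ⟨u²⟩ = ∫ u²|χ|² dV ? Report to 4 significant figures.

⟨u^2⟩ ≈ 19.28

⟨u²⟩ = ∫ u^2 |χ|² du over the full domain.
The ratio of the moment integral to the normalization integral gives ⟨u²⟩ = 5·b^2/2.
With b = 2.777, ⟨u^2⟩ = 19.279.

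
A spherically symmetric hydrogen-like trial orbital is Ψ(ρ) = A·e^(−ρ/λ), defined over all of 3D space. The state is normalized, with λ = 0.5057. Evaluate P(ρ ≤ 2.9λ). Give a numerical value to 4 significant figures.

P ≈ 0.9285

Integrate the radial probability density 4πρ²|Ψ|² over ρ ≤ 2.9λ.
The full normalization integral is A²·[π·λ^3] = 1, fixing A².
Substituting u = ρ/λ, A², 4π and the length scale all cancel in the ratio: P = ∫_{0}^{2.9} u^2·e^(-2·u) du / ∫_{0}^{∞} u^2·e^(-2·u) du.
With ∫ u^2·e^(-2·u) du = -(2·u^2 + 2·u + 1)·e^(-2·u)/4 + C, the region integral is 1/4 - 1181·e^(-29/5)/200 and the full one is 1/4.
This evaluates to P = 0.92849.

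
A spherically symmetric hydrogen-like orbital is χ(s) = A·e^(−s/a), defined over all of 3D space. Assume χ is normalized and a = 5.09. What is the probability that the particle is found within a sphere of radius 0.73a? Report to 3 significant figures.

P ≈ 0.181

With dV = 4πs²ds, the probability is ∫|χ|² dV over s ≤ 0.73a.
A² is fixed by ∫₀^∞ 4πs²|χ|² ds = 1, i.e. A² = (π·a^3)^(−1).
In terms of u = s/a (A², 4π and the length scale all cancel between numerator and denominator), P = [∫_{0}^{0.73} u^2·e^(-2·u) du] / [∫_{0}^{∞} u^2·e^(-2·u) du].
With ∫ u^2·e^(-2·u) du = -(2·u^2 + 2·u + 1)·e^(-2·u)/4 + C, the region integral is ≈ 0.045295 and the full one is 1/4.
This evaluates to P = 0.1812.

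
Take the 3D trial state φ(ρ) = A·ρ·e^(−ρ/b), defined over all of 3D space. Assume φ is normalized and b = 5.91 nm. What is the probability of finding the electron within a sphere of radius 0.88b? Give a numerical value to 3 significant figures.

With dV = 4πρ²dρ, the probability is ∫|φ|² dV over ρ ≤ 0.88b.
A² is fixed by ∫₀^∞ 4πρ²|φ|² dρ = 1, i.e. A² = (3·π·b^5)^(−1).
Let u = ρ/b; then A², 4π and the length scale all cancel, so P = ∫_{0}^{0.88} u^4·e^(-2·u) du ÷ ∫_{0}^{∞} u^4·e^(-2·u) du.
With ∫ u^4·e^(-2·u) du = -(u^4/2 + u^3 + 3·u^2/2 + 3·u/2 + 3/4)·e^(-2·u) + C, the region integral is ≈ 0.025189 and the full one is 3/4.
The region integral divided by the full integral gives P = 0.03359.

P ≈ 0.0336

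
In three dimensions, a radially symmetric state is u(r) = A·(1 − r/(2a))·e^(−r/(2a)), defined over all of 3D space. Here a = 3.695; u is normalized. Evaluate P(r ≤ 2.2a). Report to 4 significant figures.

P ≈ 0.05283

P = ∫ |u|² 4πr² dr over r ≤ 2.2a.
The full normalization integral is A²·[8·π·a^3] = 1, fixing A².
Substituting t = r/a, A², 4π and the length scale all cancel in the ratio: P = ∫_{0}^{2.2} t^2·(1 - t/2)^2·e^(-t) dt / ∫_{0}^{∞} t^2·(1 - t/2)^2·e^(-t) dt.
An antiderivative of t^2·(1 - t/2)^2·e^(-t) is -(t^4/4 + t^2 + 2·t + 2)·e^(-t); evaluating from 0 to 2.2 gives ≈ 0.105665, while the full integral is 2.
The region integral divided by the full integral gives P = 0.052832.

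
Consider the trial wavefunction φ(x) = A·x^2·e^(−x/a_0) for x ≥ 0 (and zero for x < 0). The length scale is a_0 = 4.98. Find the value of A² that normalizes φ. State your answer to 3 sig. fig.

A^2 ≈ 0.000435

Normalization requires ∫|φ|² dx = 1, integrated from 0 to ∞.
Using ∫₀^∞ xⁿ e^(−αx) dx = n!/αⁿ⁺¹, ∫|φ|² dx = A²·(3·a_0^5/4).
Setting this equal to 1 gives A² = 1/(3·a_0^5/4).
Plugging in a_0 = 4.98 yields A = 0.02086.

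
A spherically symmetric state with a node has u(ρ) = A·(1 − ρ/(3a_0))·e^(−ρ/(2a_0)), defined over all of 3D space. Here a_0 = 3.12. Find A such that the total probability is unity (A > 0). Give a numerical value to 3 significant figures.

Normalization requires ∫|u|² 4πρ² dρ = 1, integrated from 0 to ∞.
With ∫₀^∞ ρ^4 e^(−αρ) dρ = 4!/α^5, the integral (without the A² prefactor) comes out to 8·π·a_0^3/3.
Substituting a_0 = 3.12 gives A² = 0.003930, so A = 0.06269.

A ≈ 0.0627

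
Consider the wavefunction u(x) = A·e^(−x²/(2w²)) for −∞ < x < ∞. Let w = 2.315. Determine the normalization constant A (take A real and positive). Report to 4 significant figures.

A ≈ 0.4937

Require ∫ |u|² dx = 1 over the whole domain.
Carrying out the integral gives A² · √(π)·w.
With w = 2.315: A² = 0.24371 and A = 0.49367.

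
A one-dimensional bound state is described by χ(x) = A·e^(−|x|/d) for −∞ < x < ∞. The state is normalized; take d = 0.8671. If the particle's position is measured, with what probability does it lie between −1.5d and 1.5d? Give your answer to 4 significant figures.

The probability is P = ∫ |χ|² dx over [−1.5d, 1.5d].
With A² fixed by ∫|χ|² = 1, i.e. A² = (d)^(−1), substitute and integrate.
Both integrals are even about x = 0, so only the x ≥ 0 halves are needed (the factors of 2 cancel). Substituting u = x/d, A² and the length scale cancel in the ratio: P = ∫_{0}^{1.5} e^(-2·u) du / ∫_{0}^{∞} e^(-2·u) du.
An antiderivative of e^(-2·u) is -e^(-2·u)/2; evaluating from 0 to 1.5 gives 1/2 - e^(-3)/2, while the full integral is 1/2.
Evaluating gives P = 0.95021.

P ≈ 0.9502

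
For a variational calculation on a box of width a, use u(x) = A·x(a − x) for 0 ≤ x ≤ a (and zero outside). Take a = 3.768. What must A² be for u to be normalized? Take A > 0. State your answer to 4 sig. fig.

A^2 ≈ 0.03950

Require ∫ |u|² dx = 1 over the whole domain.
The integral (without the A² prefactor) comes out to a^5/30.
So A² = (a^5/30)^(−1).
Substituting a = 3.768 gives A² = 0.039497, so A = 0.19874.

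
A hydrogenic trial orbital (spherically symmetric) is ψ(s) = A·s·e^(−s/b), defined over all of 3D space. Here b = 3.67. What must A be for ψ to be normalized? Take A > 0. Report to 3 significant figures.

Require ∫ |ψ|² 4πs² ds = 1 over the whole domain.
With ψ = A·s·e^(−s/b), the integral evaluates to A²·[3·π·b^5].
So A² = (3·π·b^5)^(−1).
Substituting b = 3.67 gives A² = 0.0001594, so A = 0.01262.

A ≈ 0.0126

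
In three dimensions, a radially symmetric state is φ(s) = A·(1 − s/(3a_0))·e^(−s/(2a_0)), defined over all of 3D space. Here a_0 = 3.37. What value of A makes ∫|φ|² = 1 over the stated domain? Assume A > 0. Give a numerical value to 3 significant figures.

We need A² ∫|f|² 4πs² ds = 1, taking the integral from 0 to ∞.
Using ∫₀^∞ sⁿ e^(−αs) ds = n!/αⁿ⁺¹, carrying out the integral gives A² · 8·π·a_0^3/3.
So A² = (8·π·a_0^3/3)^(−1).
Substituting a_0 = 3.37 gives A² = 0.003119, so A = 0.05585.

A ≈ 0.0558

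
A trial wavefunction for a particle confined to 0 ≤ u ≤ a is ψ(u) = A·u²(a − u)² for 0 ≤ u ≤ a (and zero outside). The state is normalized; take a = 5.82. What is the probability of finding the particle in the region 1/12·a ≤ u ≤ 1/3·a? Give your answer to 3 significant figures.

The probability is P = ∫ |ψ|² du over [1/12·a, 1/3·a].
The normalization integral ∫|ψ|²du over the whole domain equals a^9/630·A², and A² cancels in the ratio.
Substituting t = u/a, A² and the length scale cancel in the ratio: P = ∫_{1/12}^{1/3} t^4·(1 - t)^4 dt / ∫_{0}^{1} t^4·(1 - t)^4 dt.
An antiderivative of t^4·(1 - t)^4 is t^5·(70·t^4 - 315·t^3 + 540·t^2 - 420·t + 126)/630; evaluating from 1/12 to 1/3 gives ≈ 0.00022931, while the full integral is 1/630.
The result is P = 0.1445.

P ≈ 0.144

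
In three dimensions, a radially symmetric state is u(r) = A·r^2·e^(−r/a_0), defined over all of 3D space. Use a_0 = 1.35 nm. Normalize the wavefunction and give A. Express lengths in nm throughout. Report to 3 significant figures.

A ≈ 0.0416 nm^(-7/2)

Normalization requires ∫|u|² 4πr² dr = 1, integrated from 0 to ∞.
∫|u|² 4πr² dr = A²·(45·π·a_0^7/2).
Hence A² = 1/[45·π·a_0^7/2].
With a_0 = 1.35: A² = 0.001731 and A = 0.04161.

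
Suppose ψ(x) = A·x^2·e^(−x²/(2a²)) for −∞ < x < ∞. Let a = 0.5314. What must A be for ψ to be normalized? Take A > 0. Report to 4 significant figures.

The normalization condition is ∫|ψ|² dx = 1 from −∞ to ∞.
With ψ = A·x^2·e^(−x²/(2a²)), the integral evaluates to A²·[3·√(π)·a^5/4].
With a = 0.5314: A² = 17.752 and A = 4.2134.

A ≈ 4.213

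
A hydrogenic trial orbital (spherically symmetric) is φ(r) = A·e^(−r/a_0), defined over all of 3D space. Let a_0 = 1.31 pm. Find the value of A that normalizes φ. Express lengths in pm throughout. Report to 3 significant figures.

We need A² ∫|f|² 4πr² dr = 1, taking the integral from 0 to ∞.
The angular integral contributes 4π, leaving ∫₀^∞ r²|φ|² dr.
With ∫₀^∞ r^2 e^(−αr) dr = 2!/α^3, the integral (without the A² prefactor) comes out to π·a_0^3.
So A² = (π·a_0^3)^(−1).
With a_0 = 1.31: A² = 0.1416 and A = 0.3763.

A ≈ 0.376 pm^(-3/2)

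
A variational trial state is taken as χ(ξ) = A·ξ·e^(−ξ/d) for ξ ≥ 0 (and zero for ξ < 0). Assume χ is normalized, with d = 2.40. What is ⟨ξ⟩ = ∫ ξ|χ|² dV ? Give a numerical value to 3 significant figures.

⟨ξ⟩ ≈ 3.60

The expectation value is the |χ|²-weighted average of ξ: ∫ ξ|χ|² dξ.
Since the A² factors cancel between numerator and denominator, ⟨ξ⟩ = 3·d/2.
Putting d = 2.40 gives 3.600.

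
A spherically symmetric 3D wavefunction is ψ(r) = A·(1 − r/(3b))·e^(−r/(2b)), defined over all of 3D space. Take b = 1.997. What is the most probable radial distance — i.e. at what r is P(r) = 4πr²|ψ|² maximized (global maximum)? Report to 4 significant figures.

The maximum of P(r) = 4πr²|ψ|² occurs where its derivative vanishes.
This gives r = b.
With b = 1.997, the most probable radial distance is 1.9970.

r ≈ 1.997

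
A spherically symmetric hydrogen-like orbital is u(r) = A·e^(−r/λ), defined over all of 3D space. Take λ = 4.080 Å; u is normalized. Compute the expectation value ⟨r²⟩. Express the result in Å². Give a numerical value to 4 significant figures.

⟨r^2⟩ ≈ 49.94 Å^2

By definition ⟨r²⟩ = ∫ r^2 |u(r)|² 4πr² dr.
Recall ∫₀^∞ r^m e^(−r/β) dr = m!·β^(m+1), since the A² factors cancel between numerator and denominator, ⟨r²⟩ = 3·λ^2.
With λ = 4.080, ⟨r^2⟩ = 49.939.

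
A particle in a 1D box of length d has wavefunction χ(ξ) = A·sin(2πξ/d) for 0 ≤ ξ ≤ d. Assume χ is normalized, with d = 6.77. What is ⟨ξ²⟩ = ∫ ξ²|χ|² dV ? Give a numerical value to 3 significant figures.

By definition ⟨ξ²⟩ = ∫ ξ^2 |χ(ξ)|² dξ.
Using sin²θ = (1 − cos 2θ)/2, evaluating both integrals, ⟨ξ²⟩ = -d^2/(8·π^2) + d^2/3.
Putting d = 6.77 gives 14.70.

⟨ξ^2⟩ ≈ 14.7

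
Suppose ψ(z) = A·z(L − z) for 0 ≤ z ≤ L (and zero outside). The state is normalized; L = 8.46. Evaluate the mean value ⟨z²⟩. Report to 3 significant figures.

The expectation value is the |ψ|²-weighted average of z^2: ∫ z^2|ψ|² dz.
Expanding the polynomial and integrating term by term, the ratio of the moment integral to the normalization integral gives ⟨z²⟩ = 2·L^2/7.
Putting L = 8.46 gives 20.45.

⟨z^2⟩ ≈ 20.4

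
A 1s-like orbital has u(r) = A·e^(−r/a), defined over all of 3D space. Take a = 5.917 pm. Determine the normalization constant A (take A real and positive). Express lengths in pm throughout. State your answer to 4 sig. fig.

A ≈ 0.03920 pm^(-3/2)

Normalization requires ∫|u|² 4πr² dr = 1, integrated from 0 to ∞.
(Spherical symmetry: dV = 4πr² dr.)
Using ∫₀^∞ rⁿ e^(−αr) dr = n!/αⁿ⁺¹, carrying out the integral gives A² · π·a^3.
So A² = (π·a^3)^(−1).
Substituting a = 5.917 gives A² = 0.0015365, so A = 0.039199.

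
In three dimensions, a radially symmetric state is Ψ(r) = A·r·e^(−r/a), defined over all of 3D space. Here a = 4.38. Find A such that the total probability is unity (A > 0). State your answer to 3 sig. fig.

A ≈ 0.00811

Require ∫ |Ψ|² 4πr² dr = 1 over the whole domain.
The angular integral contributes 4π, leaving ∫₀^∞ r²|Ψ|² dr.
With ∫₀^∞ r^4 e^(−αr) dr = 4!/α^5, carrying out the integral gives A² · 3·π·a^5.
With a = 4.38: A² = 0.00006582 and A = 0.008113.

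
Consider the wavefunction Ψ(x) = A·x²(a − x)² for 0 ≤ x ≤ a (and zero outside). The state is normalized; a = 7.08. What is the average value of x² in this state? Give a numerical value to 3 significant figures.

⟨x²⟩ = ∫ x^2 |Ψ|² dx over the full domain.
Expanding the polynomial and integrating term by term, the ratio of the moment integral to the normalization integral gives ⟨x²⟩ = 3·a^2/11.
Putting a = 7.08 gives 13.67.

⟨x^2⟩ ≈ 13.7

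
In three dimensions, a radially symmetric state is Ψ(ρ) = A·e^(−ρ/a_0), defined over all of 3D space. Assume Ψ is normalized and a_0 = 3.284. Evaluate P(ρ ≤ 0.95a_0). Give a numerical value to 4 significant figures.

With dV = 4πρ²dρ, the probability is ∫|Ψ|² dV over ρ ≤ 0.95a_0.
Normalization gives A² = 1/(π·a_0^3).
Substituting u = ρ/a_0, A², 4π and the length scale all cancel in the ratio: P = ∫_{0}^{0.95} u^2·e^(-2·u) du / ∫_{0}^{∞} u^2·e^(-2·u) du.
With ∫ u^2·e^(-2·u) du = -(2·u^2 + 2·u + 1)·e^(-2·u)/4 + C, the region integral is 1/4 - 941·e^(-19/10)/800 and the full one is 1/4.
The region integral divided by the full integral gives P = 0.29628.

P ≈ 0.2963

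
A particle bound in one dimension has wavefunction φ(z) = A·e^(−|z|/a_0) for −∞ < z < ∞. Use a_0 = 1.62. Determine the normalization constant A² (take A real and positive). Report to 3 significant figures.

We need A² ∫|f|² dz = 1, taking the integral from −∞ to ∞.
With ∫₀^∞ z^0 e^(−αz) dz = 0!/α^1, carrying out the integral gives A² · a_0.
Setting this equal to 1 gives A² = 1/(a_0).
Substituting a_0 = 1.62 gives A² = 0.6173, so A = 0.7857.

A^2 ≈ 0.617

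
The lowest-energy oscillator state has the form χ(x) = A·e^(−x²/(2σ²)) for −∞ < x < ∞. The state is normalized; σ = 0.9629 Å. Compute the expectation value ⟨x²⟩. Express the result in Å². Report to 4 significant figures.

⟨x^2⟩ ≈ 0.4636 Å^2

The expectation value is the |χ|²-weighted average of x^2: ∫ x^2|χ|² dx.
Evaluating both integrals, ⟨x²⟩ = σ^2/2.
With σ = 0.9629, ⟨x^2⟩ = 0.46359.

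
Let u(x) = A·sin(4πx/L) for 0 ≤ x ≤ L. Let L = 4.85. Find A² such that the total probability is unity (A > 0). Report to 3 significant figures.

A^2 ≈ 0.412

The normalization condition is ∫|u|² dx = 1 from 0 to L.
With ∫₀^L sin²(nπx/L) dx = L/2, carrying out the integral gives A² · L/2.
Hence A² = 1/[L/2].
Substituting L = 4.85 gives A² = 0.4124, so A = 0.6422.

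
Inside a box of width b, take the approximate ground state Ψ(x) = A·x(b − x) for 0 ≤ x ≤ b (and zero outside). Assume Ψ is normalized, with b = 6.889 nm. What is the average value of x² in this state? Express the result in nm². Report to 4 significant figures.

⟨x²⟩ = ∫ x^2 |Ψ|² dx over the full domain.
Evaluating both integrals, ⟨x²⟩ = 2·b^2/7.
Putting b = 6.889 gives 13.560.

⟨x^2⟩ ≈ 13.56 nm^2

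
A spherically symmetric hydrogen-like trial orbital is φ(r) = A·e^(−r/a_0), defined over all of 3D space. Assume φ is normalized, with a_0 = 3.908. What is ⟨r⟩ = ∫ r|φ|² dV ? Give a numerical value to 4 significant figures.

⟨r⟩ = ∫ r |φ|² 4πr² dr over the full domain.
Since the A² factors cancel between numerator and denominator, ⟨r⟩ = 3·a_0/2.
Putting a_0 = 3.908 gives 5.8620.

⟨r⟩ ≈ 5.862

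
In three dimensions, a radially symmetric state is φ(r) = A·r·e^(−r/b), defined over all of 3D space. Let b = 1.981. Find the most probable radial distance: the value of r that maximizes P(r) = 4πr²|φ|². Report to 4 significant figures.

r ≈ 3.962

Set d/dr [P(r) = 4πr²|φ|²] = 0 and solve for r > 0.
Solving yields r = 2·b.
With b = 1.981, the most probable radial distance is 3.9620.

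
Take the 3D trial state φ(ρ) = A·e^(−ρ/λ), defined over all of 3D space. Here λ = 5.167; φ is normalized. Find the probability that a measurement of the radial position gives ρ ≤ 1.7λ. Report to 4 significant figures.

P = ∫ |φ|² 4πρ² dρ over ρ ≤ 1.7λ.
The full normalization integral is A²·[π·λ^3] = 1, fixing A².
Substituting u = ρ/λ, A², 4π and the length scale all cancel in the ratio: P = ∫_{0}^{1.7} u^2·e^(-2·u) du / ∫_{0}^{∞} u^2·e^(-2·u) du.
Using ∫ u^2·e^(-2·u) du = -(2·u^2 + 2·u + 1)·e^(-2·u)/4, the numerator is 1/4 - 509·e^(-17/5)/200 and the denominator is 1/4.
Taking the ratio yields P = 0.66026.

P ≈ 0.6603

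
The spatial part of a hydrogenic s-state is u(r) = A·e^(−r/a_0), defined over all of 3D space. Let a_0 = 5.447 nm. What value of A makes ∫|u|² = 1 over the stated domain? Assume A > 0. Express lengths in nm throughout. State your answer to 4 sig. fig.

A ≈ 0.04438 nm^(-3/2)

Normalization requires ∫|u|² 4πr² dr = 1, integrated from 0 to ∞.
The angular integral contributes 4π, leaving ∫₀^∞ r²|u|² dr.
With ∫₀^∞ r^2 e^(−αr) dr = 2!/α^3, the integral (without the A² prefactor) comes out to π·a_0^3.
Hence A² = 1/[π·a_0^3].
With a_0 = 5.447: A² = 0.0019696 and A = 0.044380.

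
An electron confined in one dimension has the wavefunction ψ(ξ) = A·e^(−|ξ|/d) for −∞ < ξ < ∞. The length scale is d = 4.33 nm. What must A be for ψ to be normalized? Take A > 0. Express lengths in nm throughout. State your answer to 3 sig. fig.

A ≈ 0.481 nm^(-1/2)

We need A² ∫|f|² dξ = 1, taking the integral from −∞ to ∞.
With ∫₀^∞ ξ^0 e^(−αξ) dξ = 0!/α^1, carrying out the integral gives A² · d.
Plugging in d = 4.33 yields A = 0.4806.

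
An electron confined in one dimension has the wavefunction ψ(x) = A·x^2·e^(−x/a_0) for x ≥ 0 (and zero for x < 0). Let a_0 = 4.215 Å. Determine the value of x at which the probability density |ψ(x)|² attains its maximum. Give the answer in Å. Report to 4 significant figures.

x ≈ 8.430 Å

Differentiate |ψ(x)|² with respect to x and set to zero.
This gives x = 2·a_0.
With a_0 = 4.215, the most probable position is 8.4300 Å.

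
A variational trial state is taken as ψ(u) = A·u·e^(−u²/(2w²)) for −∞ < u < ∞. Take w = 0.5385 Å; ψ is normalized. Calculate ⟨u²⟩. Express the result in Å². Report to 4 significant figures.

⟨u^2⟩ ≈ 0.4350 Å^2

⟨u²⟩ = ∫ u^2 |ψ|² du over the full domain.
With ∫_{−∞}^{∞} u^(2m) e^(−αu²) du = (2m−1)!!·√π / (2^m α^(m+1/2)), the ratio of the moment integral to the normalization integral gives ⟨u²⟩ = 3·w^2/2.
With w = 0.5385, ⟨u^2⟩ = 0.43497.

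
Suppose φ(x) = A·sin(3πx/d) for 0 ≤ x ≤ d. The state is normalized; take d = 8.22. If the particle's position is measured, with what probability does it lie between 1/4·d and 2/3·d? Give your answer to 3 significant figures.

P ≈ 0.364

The probability is P = ∫ |φ|² dx over [1/4·d, 2/3·d].
The normalization integral ∫|φ|²dx over the whole domain equals d/2·A², and A² cancels in the ratio.
Let u = x/d; then A² and the length scale cancel, so P = ∫_{1/4}^{2/3} sin(3·π·u)^2 du ÷ ∫_{0}^{1} sin(3·π·u)^2 du.
An antiderivative of sin(3·π·u)^2 is u/2 - sin(6·π·u)/(12·π); evaluating from 1/4 to 2/3 gives 5/24 - 1/(12·π), while the full integral is 1/2.
This works out to P = (-2 + 5·π)/(12·π).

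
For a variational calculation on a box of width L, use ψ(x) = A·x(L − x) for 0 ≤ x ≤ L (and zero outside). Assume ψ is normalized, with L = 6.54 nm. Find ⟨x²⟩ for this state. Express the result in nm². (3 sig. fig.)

By definition ⟨x²⟩ = ∫ x^2 |ψ(x)|² dx.
Since the A² factors cancel between numerator and denominator, ⟨x²⟩ = 2·L^2/7.
With L = 6.54, ⟨x^2⟩ = 12.22.

⟨x^2⟩ ≈ 12.2 nm^2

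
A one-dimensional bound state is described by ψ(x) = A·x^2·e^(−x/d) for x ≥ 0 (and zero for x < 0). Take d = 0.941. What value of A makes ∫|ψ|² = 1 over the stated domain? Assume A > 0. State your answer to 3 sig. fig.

A ≈ 1.34

Require ∫ |ψ|² dx = 1 over the whole domain.
Using ∫₀^∞ xⁿ e^(−αx) dx = n!/αⁿ⁺¹, ∫|ψ|² dx = A²·(3·d^5/4).
With d = 0.941: A² = 1.807 and A = 1.344.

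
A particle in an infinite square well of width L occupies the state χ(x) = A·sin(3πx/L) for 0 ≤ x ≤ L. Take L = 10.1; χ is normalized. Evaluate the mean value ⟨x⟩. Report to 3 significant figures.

⟨x⟩ = ∫ x |χ|² dx over the full domain.
Evaluating both integrals, ⟨x⟩ = L/2.
Putting L = 10.1 gives 5.050.

⟨x⟩ ≈ 5.05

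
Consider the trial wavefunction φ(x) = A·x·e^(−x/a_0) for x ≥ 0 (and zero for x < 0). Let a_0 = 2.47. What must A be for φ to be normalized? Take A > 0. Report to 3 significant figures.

A ≈ 0.515

The normalization condition is ∫|φ|² dx = 1 from 0 to ∞.
Recall ∫₀^∞ x^m e^(−x/β) dx = m!·β^(m+1), carrying out the integral gives A² · a_0^3/4.
Hence A² = 1/[a_0^3/4].
With a_0 = 2.47: A² = 0.2654 and A = 0.5152.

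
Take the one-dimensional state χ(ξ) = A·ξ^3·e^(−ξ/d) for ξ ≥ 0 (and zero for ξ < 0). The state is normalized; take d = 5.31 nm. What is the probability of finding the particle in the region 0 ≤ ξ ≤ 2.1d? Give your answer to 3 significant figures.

P = ∫_{0}^{2.1d} |χ(ξ)|² dξ.
Since A² = 1/(45·d^7/8), this is the region integral divided by the full normalization integral.
Let u = ξ/d; then A² and the length scale cancel, so P = ∫_{0}^{2.1} u^6·e^(-2·u) du ÷ ∫_{0}^{∞} u^6·e^(-2·u) du.
An antiderivative of u^6·e^(-2·u) is -(4·u^6 + 12·u^5 + 30·u^4 + 60·u^3 + 90·u^2 + 90·u + 45)·e^(-2·u)/8; evaluating from 0 to 2.1 gives ≈ 0.74552, while the full integral is 45/8.
This works out to P = 0.1325.

P ≈ 0.133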